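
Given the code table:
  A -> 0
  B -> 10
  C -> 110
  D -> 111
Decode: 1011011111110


Decoding:
10 -> B
110 -> C
111 -> D
111 -> D
10 -> B


Result: BCDDB


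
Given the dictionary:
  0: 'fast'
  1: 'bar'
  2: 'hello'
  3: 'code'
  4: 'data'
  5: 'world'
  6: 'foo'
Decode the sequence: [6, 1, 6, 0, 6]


Look up each index in the dictionary:
  6 -> 'foo'
  1 -> 'bar'
  6 -> 'foo'
  0 -> 'fast'
  6 -> 'foo'

Decoded: "foo bar foo fast foo"


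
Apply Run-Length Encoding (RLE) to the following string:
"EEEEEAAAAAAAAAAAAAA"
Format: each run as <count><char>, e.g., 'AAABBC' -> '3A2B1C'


Scanning runs left to right:
  i=0: run of 'E' x 5 -> '5E'
  i=5: run of 'A' x 14 -> '14A'

RLE = 5E14A


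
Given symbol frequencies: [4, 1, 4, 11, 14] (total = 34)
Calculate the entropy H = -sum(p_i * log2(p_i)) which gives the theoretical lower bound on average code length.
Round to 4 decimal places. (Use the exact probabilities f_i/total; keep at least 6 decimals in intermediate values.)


Per-symbol terms -p_i * log2(p_i) with p_i = f_i/34:
  p = 4/34 = 0.117647: log2(p) = -3.087463, -p*log2(p) = 0.363231
  p = 1/34 = 0.029412: log2(p) = -5.087463, -p*log2(p) = 0.149631
  p = 4/34 = 0.117647: log2(p) = -3.087463, -p*log2(p) = 0.363231
  p = 11/34 = 0.323529: log2(p) = -1.628031, -p*log2(p) = 0.526716
  p = 14/34 = 0.411765: log2(p) = -1.280108, -p*log2(p) = 0.527103
H = 0.363231 + 0.149631 + 0.363231 + 0.526716 + 0.527103 = 1.929912

H = 1.9299 bits/symbol


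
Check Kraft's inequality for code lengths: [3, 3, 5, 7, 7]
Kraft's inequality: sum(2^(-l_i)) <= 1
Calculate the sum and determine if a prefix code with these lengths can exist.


Sum = 2^(-3) + 2^(-3) + 2^(-5) + 2^(-7) + 2^(-7)
    = 0.125 + 0.125 + 0.03125 + 0.0078125 + 0.0078125
    = 38/128 = 0.296875
Since 0.296875 <= 1, Kraft's inequality IS satisfied.
A prefix code with these lengths CAN exist.

Kraft sum = 0.296875. Satisfied.


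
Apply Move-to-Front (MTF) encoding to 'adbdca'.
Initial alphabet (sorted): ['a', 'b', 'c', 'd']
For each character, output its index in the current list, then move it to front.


MTF encoding:
'a': index 0 in ['a', 'b', 'c', 'd'] -> ['a', 'b', 'c', 'd']
'd': index 3 in ['a', 'b', 'c', 'd'] -> ['d', 'a', 'b', 'c']
'b': index 2 in ['d', 'a', 'b', 'c'] -> ['b', 'd', 'a', 'c']
'd': index 1 in ['b', 'd', 'a', 'c'] -> ['d', 'b', 'a', 'c']
'c': index 3 in ['d', 'b', 'a', 'c'] -> ['c', 'd', 'b', 'a']
'a': index 3 in ['c', 'd', 'b', 'a'] -> ['a', 'c', 'd', 'b']


Output: [0, 3, 2, 1, 3, 3]


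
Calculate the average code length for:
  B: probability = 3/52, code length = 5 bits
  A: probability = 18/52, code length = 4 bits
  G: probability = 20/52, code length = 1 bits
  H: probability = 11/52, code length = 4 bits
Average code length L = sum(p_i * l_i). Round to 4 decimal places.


Weighted contributions p_i * l_i:
  B: (3/52) * 5 = 15/52
  A: (18/52) * 4 = 72/52
  G: (20/52) * 1 = 20/52
  H: (11/52) * 4 = 44/52
Sum = (15 + 72 + 20 + 44)/52 = 151/52

L = 151/52 = 2.9038 bits/symbol


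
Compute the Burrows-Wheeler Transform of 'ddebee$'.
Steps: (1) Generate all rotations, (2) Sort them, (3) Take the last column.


Rotations (sorted):
  0: $ddebee -> last char: e
  1: bee$dde -> last char: e
  2: ddebee$ -> last char: $
  3: debee$d -> last char: d
  4: e$ddebe -> last char: e
  5: ebee$dd -> last char: d
  6: ee$ddeb -> last char: b


BWT = ee$dedb


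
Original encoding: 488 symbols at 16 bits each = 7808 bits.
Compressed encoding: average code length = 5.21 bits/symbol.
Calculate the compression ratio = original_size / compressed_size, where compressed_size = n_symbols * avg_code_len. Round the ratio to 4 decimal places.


original_size = n_symbols * orig_bits = 488 * 16 = 7808 bits
compressed_size = n_symbols * avg_code_len = 488 * 5.21 = 2542.48 bits
ratio = original_size / compressed_size = 7808 / 2542.48 = 3.071

Compression ratio = 3.071


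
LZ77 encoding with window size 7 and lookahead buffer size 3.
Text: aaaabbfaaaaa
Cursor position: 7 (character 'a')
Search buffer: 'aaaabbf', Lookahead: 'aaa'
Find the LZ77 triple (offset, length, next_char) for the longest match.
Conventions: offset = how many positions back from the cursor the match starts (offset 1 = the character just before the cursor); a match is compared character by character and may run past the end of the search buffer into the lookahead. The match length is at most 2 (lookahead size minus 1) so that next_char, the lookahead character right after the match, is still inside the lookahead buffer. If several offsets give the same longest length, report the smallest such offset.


Try each offset into the search buffer:
  offset=1 (pos 6, char 'f'): match length 0
  offset=2 (pos 5, char 'b'): match length 0
  offset=3 (pos 4, char 'b'): match length 0
  offset=4 (pos 3, char 'a'): match length 1
  offset=5 (pos 2, char 'a'): match length 2
  offset=6 (pos 1, char 'a'): match length 2
  offset=7 (pos 0, char 'a'): match length 2
Longest match has length 2, found at offsets 5, 6, 7; take the smallest, offset 5.
next_char = character at position 7 + 2 = 9 -> 'a'

Best match: offset=5, length=2 (matching 'aa' starting at position 2)
LZ77 triple: (5, 2, 'a')


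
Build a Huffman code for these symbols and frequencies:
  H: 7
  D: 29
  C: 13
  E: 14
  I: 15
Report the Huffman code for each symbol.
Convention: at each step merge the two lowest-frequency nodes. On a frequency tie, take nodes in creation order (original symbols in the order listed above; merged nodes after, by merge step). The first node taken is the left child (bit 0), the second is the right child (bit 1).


Huffman tree construction:
Step 1: Merge H(7) + C(13) = 20
Step 2: Merge E(14) + I(15) = 29
Step 3: Merge (H+C)(20) + D(29) = 49
Step 4: Merge (E+I)(29) + ((H+C)+D)(49) = 78
Read each symbol's code off the tree from the root (left child = 0, right child = 1).

Codes:
  H: 100 (length 3)
  D: 11 (length 2)
  C: 101 (length 3)
  E: 00 (length 2)
  I: 01 (length 2)
Average code length: 176/78 = 2.2564 bits/symbol


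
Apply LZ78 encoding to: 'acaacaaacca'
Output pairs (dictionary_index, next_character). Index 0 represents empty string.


LZ78 encoding steps:
Dictionary: {0: ''}
Step 1: w='' (idx 0), next='a' -> output (0, 'a'), add 'a' as idx 1
Step 2: w='' (idx 0), next='c' -> output (0, 'c'), add 'c' as idx 2
Step 3: w='a' (idx 1), next='a' -> output (1, 'a'), add 'aa' as idx 3
Step 4: w='c' (idx 2), next='a' -> output (2, 'a'), add 'ca' as idx 4
Step 5: w='aa' (idx 3), next='c' -> output (3, 'c'), add 'aac' as idx 5
Step 6: w='ca' (idx 4), end of input -> output (4, '')


Encoded: [(0, 'a'), (0, 'c'), (1, 'a'), (2, 'a'), (3, 'c'), (4, '')]


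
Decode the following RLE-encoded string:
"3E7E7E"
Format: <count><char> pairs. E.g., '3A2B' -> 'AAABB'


Expanding each <count><char> pair:
  3E -> 'EEE'
  7E -> 'EEEEEEE'
  7E -> 'EEEEEEE'

Decoded = EEEEEEEEEEEEEEEEE


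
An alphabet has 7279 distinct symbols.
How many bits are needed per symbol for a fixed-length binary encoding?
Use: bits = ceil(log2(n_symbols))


log2(7279) = 12.8295
Bracket: 2^12 = 4096 < 7279 <= 2^13 = 8192
So ceil(log2(7279)) = 13

bits = ceil(log2(7279)) = ceil(12.8295) = 13 bits


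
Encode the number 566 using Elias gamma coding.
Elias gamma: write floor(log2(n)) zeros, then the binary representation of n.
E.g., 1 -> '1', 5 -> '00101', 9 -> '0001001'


num_bits = floor(log2(566)) + 1 = 10
leading_zeros = num_bits - 1 = 9
binary(566) = 1000110110

Elias gamma(566) = '000000000' + '1000110110' = 0000000001000110110 (19 bits)


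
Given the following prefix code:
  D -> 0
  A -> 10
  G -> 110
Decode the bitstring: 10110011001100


Decoding step by step:
Bits 10 -> A
Bits 110 -> G
Bits 0 -> D
Bits 110 -> G
Bits 0 -> D
Bits 110 -> G
Bits 0 -> D


Decoded message: AGDGDGD


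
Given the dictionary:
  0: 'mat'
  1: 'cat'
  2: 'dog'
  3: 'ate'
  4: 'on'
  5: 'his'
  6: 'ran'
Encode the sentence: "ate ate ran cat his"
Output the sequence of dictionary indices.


Look up each word in the dictionary:
  'ate' -> 3
  'ate' -> 3
  'ran' -> 6
  'cat' -> 1
  'his' -> 5

Encoded: [3, 3, 6, 1, 5]


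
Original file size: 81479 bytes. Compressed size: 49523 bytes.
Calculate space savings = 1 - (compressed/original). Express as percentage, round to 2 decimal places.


ratio = compressed/original = 49523/81479 = 0.607801
savings = 1 - ratio = 1 - 0.607801 = 0.392199
as a percentage: 0.392199 * 100 = 39.22%

Space savings = 1 - 49523/81479 = 39.22%


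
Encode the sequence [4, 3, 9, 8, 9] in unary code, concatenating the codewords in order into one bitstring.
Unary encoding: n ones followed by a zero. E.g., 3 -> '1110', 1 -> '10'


Encode each number as n ones followed by a terminating 0:
  4 -> 11110 (5 bits)
  3 -> 1110 (4 bits)
  9 -> 1111111110 (10 bits)
  8 -> 111111110 (9 bits)
  9 -> 1111111110 (10 bits)
Total length = 5 + 4 + 10 + 9 + 10 = 38 bits.

Unary([4, 3, 9, 8, 9]) = 11110111011111111101111111101111111110 (38 bits)


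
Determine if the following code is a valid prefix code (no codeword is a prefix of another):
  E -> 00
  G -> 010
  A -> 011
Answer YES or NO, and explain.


Checking each pair (does one codeword prefix another?):
  E='00' vs G='010': no prefix
  E='00' vs A='011': no prefix
  G='010' vs E='00': no prefix
  G='010' vs A='011': no prefix
  A='011' vs E='00': no prefix
  A='011' vs G='010': no prefix
No violation found over all pairs.

YES -- this is a valid prefix code. No codeword is a prefix of any other codeword.


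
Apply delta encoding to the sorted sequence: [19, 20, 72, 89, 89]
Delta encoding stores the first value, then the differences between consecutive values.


First value: 19
Deltas:
  20 - 19 = 1
  72 - 20 = 52
  89 - 72 = 17
  89 - 89 = 0


Delta encoded: [19, 1, 52, 17, 0]


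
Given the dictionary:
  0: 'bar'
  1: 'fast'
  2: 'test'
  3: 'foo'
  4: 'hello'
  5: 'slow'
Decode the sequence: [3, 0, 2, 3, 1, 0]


Look up each index in the dictionary:
  3 -> 'foo'
  0 -> 'bar'
  2 -> 'test'
  3 -> 'foo'
  1 -> 'fast'
  0 -> 'bar'

Decoded: "foo bar test foo fast bar"


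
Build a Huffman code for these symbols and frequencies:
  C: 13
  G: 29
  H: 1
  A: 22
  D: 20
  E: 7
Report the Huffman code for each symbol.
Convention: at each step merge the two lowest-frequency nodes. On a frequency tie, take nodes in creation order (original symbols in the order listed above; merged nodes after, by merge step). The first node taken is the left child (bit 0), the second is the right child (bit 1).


Huffman tree construction:
Step 1: Merge H(1) + E(7) = 8
Step 2: Merge (H+E)(8) + C(13) = 21
Step 3: Merge D(20) + ((H+E)+C)(21) = 41
Step 4: Merge A(22) + G(29) = 51
Step 5: Merge (D+((H+E)+C))(41) + (A+G)(51) = 92
Read each symbol's code off the tree from the root (left child = 0, right child = 1).

Codes:
  C: 011 (length 3)
  G: 11 (length 2)
  H: 0100 (length 4)
  A: 10 (length 2)
  D: 00 (length 2)
  E: 0101 (length 4)
Average code length: 213/92 = 2.3152 bits/symbol


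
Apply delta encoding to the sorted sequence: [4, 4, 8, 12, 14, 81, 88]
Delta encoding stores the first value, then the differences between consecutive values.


First value: 4
Deltas:
  4 - 4 = 0
  8 - 4 = 4
  12 - 8 = 4
  14 - 12 = 2
  81 - 14 = 67
  88 - 81 = 7


Delta encoded: [4, 0, 4, 4, 2, 67, 7]


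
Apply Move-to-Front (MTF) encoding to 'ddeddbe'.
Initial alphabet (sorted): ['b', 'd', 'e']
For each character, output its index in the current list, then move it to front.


MTF encoding:
'd': index 1 in ['b', 'd', 'e'] -> ['d', 'b', 'e']
'd': index 0 in ['d', 'b', 'e'] -> ['d', 'b', 'e']
'e': index 2 in ['d', 'b', 'e'] -> ['e', 'd', 'b']
'd': index 1 in ['e', 'd', 'b'] -> ['d', 'e', 'b']
'd': index 0 in ['d', 'e', 'b'] -> ['d', 'e', 'b']
'b': index 2 in ['d', 'e', 'b'] -> ['b', 'd', 'e']
'e': index 2 in ['b', 'd', 'e'] -> ['e', 'b', 'd']


Output: [1, 0, 2, 1, 0, 2, 2]


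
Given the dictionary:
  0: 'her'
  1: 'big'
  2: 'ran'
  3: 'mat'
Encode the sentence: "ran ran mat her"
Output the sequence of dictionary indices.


Look up each word in the dictionary:
  'ran' -> 2
  'ran' -> 2
  'mat' -> 3
  'her' -> 0

Encoded: [2, 2, 3, 0]


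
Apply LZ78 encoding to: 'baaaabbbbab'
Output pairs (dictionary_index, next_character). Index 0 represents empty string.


LZ78 encoding steps:
Dictionary: {0: ''}
Step 1: w='' (idx 0), next='b' -> output (0, 'b'), add 'b' as idx 1
Step 2: w='' (idx 0), next='a' -> output (0, 'a'), add 'a' as idx 2
Step 3: w='a' (idx 2), next='a' -> output (2, 'a'), add 'aa' as idx 3
Step 4: w='a' (idx 2), next='b' -> output (2, 'b'), add 'ab' as idx 4
Step 5: w='b' (idx 1), next='b' -> output (1, 'b'), add 'bb' as idx 5
Step 6: w='b' (idx 1), next='a' -> output (1, 'a'), add 'ba' as idx 6
Step 7: w='b' (idx 1), end of input -> output (1, '')


Encoded: [(0, 'b'), (0, 'a'), (2, 'a'), (2, 'b'), (1, 'b'), (1, 'a'), (1, '')]


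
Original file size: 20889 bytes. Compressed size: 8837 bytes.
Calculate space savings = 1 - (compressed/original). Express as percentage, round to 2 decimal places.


ratio = compressed/original = 8837/20889 = 0.423046
savings = 1 - ratio = 1 - 0.423046 = 0.576954
as a percentage: 0.576954 * 100 = 57.7%

Space savings = 1 - 8837/20889 = 57.7%


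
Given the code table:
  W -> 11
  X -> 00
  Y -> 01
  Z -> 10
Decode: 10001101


Decoding:
10 -> Z
00 -> X
11 -> W
01 -> Y


Result: ZXWY


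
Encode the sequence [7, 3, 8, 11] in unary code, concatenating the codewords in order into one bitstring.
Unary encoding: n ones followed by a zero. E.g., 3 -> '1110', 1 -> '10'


Encode each number as n ones followed by a terminating 0:
  7 -> 11111110 (8 bits)
  3 -> 1110 (4 bits)
  8 -> 111111110 (9 bits)
  11 -> 111111111110 (12 bits)
Total length = 8 + 4 + 9 + 12 = 33 bits.

Unary([7, 3, 8, 11]) = 111111101110111111110111111111110 (33 bits)


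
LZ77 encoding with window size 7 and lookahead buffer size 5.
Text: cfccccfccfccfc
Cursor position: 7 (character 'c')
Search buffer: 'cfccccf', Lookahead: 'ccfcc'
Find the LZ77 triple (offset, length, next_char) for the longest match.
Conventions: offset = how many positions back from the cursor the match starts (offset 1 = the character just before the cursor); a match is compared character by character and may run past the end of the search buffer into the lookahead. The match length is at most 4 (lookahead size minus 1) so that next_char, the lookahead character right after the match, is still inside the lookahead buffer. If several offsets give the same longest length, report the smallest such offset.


Try each offset into the search buffer:
  offset=1 (pos 6, char 'f'): match length 0
  offset=2 (pos 5, char 'c'): match length 1
  offset=3 (pos 4, char 'c'): match length 4
  offset=4 (pos 3, char 'c'): match length 2
  offset=5 (pos 2, char 'c'): match length 2
  offset=6 (pos 1, char 'f'): match length 0
  offset=7 (pos 0, char 'c'): match length 1
Longest match has length 4 at offset 3.
next_char = character at position 7 + 4 = 11 -> 'c'

Best match: offset=3, length=4 (matching 'ccfc' starting at position 4)
LZ77 triple: (3, 4, 'c')


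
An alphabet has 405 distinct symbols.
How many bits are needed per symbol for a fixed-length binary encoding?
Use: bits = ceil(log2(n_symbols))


log2(405) = 8.6618
Bracket: 2^8 = 256 < 405 <= 2^9 = 512
So ceil(log2(405)) = 9

bits = ceil(log2(405)) = ceil(8.6618) = 9 bits


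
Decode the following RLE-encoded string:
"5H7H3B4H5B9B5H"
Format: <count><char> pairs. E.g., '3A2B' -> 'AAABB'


Expanding each <count><char> pair:
  5H -> 'HHHHH'
  7H -> 'HHHHHHH'
  3B -> 'BBB'
  4H -> 'HHHH'
  5B -> 'BBBBB'
  9B -> 'BBBBBBBBB'
  5H -> 'HHHHH'

Decoded = HHHHHHHHHHHHBBBHHHHBBBBBBBBBBBBBBHHHHH


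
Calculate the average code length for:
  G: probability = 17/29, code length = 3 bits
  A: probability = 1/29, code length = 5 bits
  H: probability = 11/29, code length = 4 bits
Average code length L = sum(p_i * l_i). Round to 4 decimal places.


Weighted contributions p_i * l_i:
  G: (17/29) * 3 = 51/29
  A: (1/29) * 5 = 5/29
  H: (11/29) * 4 = 44/29
Sum = (51 + 5 + 44)/29 = 100/29

L = 100/29 = 3.4483 bits/symbol


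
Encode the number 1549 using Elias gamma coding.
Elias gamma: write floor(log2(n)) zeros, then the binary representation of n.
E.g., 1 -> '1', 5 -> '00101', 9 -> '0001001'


num_bits = floor(log2(1549)) + 1 = 11
leading_zeros = num_bits - 1 = 10
binary(1549) = 11000001101

Elias gamma(1549) = '0000000000' + '11000001101' = 000000000011000001101 (21 bits)


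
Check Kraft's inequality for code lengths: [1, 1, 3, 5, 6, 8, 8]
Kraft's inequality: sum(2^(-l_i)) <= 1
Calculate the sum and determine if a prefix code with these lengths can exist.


Sum = 2^(-1) + 2^(-1) + 2^(-3) + 2^(-5) + 2^(-6) + 2^(-8) + 2^(-8)
    = 0.5 + 0.5 + 0.125 + 0.03125 + 0.015625 + 0.00390625 + 0.00390625
    = 302/256 = 1.1796875
Since 1.1796875 > 1, Kraft's inequality is NOT satisfied.
A prefix code with these lengths CANNOT exist.

Kraft sum = 1.1796875. Not satisfied.


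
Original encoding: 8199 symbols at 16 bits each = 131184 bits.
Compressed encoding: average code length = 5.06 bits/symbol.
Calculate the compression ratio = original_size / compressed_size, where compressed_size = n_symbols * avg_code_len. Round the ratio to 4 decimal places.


original_size = n_symbols * orig_bits = 8199 * 16 = 131184 bits
compressed_size = n_symbols * avg_code_len = 8199 * 5.06 = 41486.94 bits
ratio = original_size / compressed_size = 131184 / 41486.94 = 3.1621

Compression ratio = 3.1621


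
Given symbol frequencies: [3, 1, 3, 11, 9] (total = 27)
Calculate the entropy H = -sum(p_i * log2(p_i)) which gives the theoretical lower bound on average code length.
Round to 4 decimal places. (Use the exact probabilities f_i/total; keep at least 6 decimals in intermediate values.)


Per-symbol terms -p_i * log2(p_i) with p_i = f_i/27:
  p = 3/27 = 0.111111: log2(p) = -3.169925, -p*log2(p) = 0.352214
  p = 1/27 = 0.037037: log2(p) = -4.754888, -p*log2(p) = 0.176107
  p = 3/27 = 0.111111: log2(p) = -3.169925, -p*log2(p) = 0.352214
  p = 11/27 = 0.407407: log2(p) = -1.295456, -p*log2(p) = 0.527778
  p = 9/27 = 0.333333: log2(p) = -1.584963, -p*log2(p) = 0.528321
H = 0.352214 + 0.176107 + 0.352214 + 0.527778 + 0.528321 = 1.936634

H = 1.9366 bits/symbol


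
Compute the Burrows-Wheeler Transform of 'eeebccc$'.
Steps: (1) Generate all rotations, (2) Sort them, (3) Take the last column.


Rotations (sorted):
  0: $eeebccc -> last char: c
  1: bccc$eee -> last char: e
  2: c$eeebcc -> last char: c
  3: cc$eeebc -> last char: c
  4: ccc$eeeb -> last char: b
  5: ebccc$ee -> last char: e
  6: eebccc$e -> last char: e
  7: eeebccc$ -> last char: $


BWT = ceccbee$


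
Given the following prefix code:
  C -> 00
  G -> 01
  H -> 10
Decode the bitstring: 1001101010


Decoding step by step:
Bits 10 -> H
Bits 01 -> G
Bits 10 -> H
Bits 10 -> H
Bits 10 -> H


Decoded message: HGHHH


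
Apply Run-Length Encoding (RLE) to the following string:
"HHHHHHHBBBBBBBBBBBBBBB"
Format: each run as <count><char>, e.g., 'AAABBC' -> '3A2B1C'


Scanning runs left to right:
  i=0: run of 'H' x 7 -> '7H'
  i=7: run of 'B' x 15 -> '15B'

RLE = 7H15B


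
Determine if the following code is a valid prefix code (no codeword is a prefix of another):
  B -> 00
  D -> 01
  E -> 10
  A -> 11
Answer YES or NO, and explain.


Checking each pair (does one codeword prefix another?):
  B='00' vs D='01': no prefix
  B='00' vs E='10': no prefix
  B='00' vs A='11': no prefix
  D='01' vs B='00': no prefix
  D='01' vs E='10': no prefix
  D='01' vs A='11': no prefix
  E='10' vs B='00': no prefix
  E='10' vs D='01': no prefix
  E='10' vs A='11': no prefix
  A='11' vs B='00': no prefix
  A='11' vs D='01': no prefix
  A='11' vs E='10': no prefix
No violation found over all pairs.

YES -- this is a valid prefix code. No codeword is a prefix of any other codeword.


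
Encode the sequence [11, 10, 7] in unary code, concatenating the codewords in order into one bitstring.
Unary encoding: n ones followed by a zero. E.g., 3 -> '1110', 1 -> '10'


Encode each number as n ones followed by a terminating 0:
  11 -> 111111111110 (12 bits)
  10 -> 11111111110 (11 bits)
  7 -> 11111110 (8 bits)
Total length = 12 + 11 + 8 = 31 bits.

Unary([11, 10, 7]) = 1111111111101111111111011111110 (31 bits)


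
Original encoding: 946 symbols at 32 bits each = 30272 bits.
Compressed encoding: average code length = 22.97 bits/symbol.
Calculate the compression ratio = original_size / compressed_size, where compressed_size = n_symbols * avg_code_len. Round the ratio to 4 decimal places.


original_size = n_symbols * orig_bits = 946 * 32 = 30272 bits
compressed_size = n_symbols * avg_code_len = 946 * 22.97 = 21729.62 bits
ratio = original_size / compressed_size = 30272 / 21729.62 = 1.3931

Compression ratio = 1.3931


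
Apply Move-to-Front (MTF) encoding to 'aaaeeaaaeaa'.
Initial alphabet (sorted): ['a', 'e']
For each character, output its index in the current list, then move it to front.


MTF encoding:
'a': index 0 in ['a', 'e'] -> ['a', 'e']
'a': index 0 in ['a', 'e'] -> ['a', 'e']
'a': index 0 in ['a', 'e'] -> ['a', 'e']
'e': index 1 in ['a', 'e'] -> ['e', 'a']
'e': index 0 in ['e', 'a'] -> ['e', 'a']
'a': index 1 in ['e', 'a'] -> ['a', 'e']
'a': index 0 in ['a', 'e'] -> ['a', 'e']
'a': index 0 in ['a', 'e'] -> ['a', 'e']
'e': index 1 in ['a', 'e'] -> ['e', 'a']
'a': index 1 in ['e', 'a'] -> ['a', 'e']
'a': index 0 in ['a', 'e'] -> ['a', 'e']


Output: [0, 0, 0, 1, 0, 1, 0, 0, 1, 1, 0]


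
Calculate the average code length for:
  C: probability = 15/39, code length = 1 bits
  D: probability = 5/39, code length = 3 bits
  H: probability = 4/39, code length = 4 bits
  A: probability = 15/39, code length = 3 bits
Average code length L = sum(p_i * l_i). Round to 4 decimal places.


Weighted contributions p_i * l_i:
  C: (15/39) * 1 = 15/39
  D: (5/39) * 3 = 15/39
  H: (4/39) * 4 = 16/39
  A: (15/39) * 3 = 45/39
Sum = (15 + 15 + 16 + 45)/39 = 91/39

L = 91/39 = 2.3333 bits/symbol


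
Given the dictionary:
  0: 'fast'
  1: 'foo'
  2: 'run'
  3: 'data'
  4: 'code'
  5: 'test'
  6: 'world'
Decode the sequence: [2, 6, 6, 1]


Look up each index in the dictionary:
  2 -> 'run'
  6 -> 'world'
  6 -> 'world'
  1 -> 'foo'

Decoded: "run world world foo"


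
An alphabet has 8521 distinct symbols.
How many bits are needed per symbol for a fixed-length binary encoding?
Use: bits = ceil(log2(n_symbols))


log2(8521) = 13.0568
Bracket: 2^13 = 8192 < 8521 <= 2^14 = 16384
So ceil(log2(8521)) = 14

bits = ceil(log2(8521)) = ceil(13.0568) = 14 bits


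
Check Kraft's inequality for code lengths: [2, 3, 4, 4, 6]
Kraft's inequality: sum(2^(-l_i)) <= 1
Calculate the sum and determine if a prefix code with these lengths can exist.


Sum = 2^(-2) + 2^(-3) + 2^(-4) + 2^(-4) + 2^(-6)
    = 0.25 + 0.125 + 0.0625 + 0.0625 + 0.015625
    = 33/64 = 0.515625
Since 0.515625 <= 1, Kraft's inequality IS satisfied.
A prefix code with these lengths CAN exist.

Kraft sum = 0.515625. Satisfied.


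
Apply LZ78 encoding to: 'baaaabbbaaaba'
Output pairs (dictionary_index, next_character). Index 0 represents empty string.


LZ78 encoding steps:
Dictionary: {0: ''}
Step 1: w='' (idx 0), next='b' -> output (0, 'b'), add 'b' as idx 1
Step 2: w='' (idx 0), next='a' -> output (0, 'a'), add 'a' as idx 2
Step 3: w='a' (idx 2), next='a' -> output (2, 'a'), add 'aa' as idx 3
Step 4: w='a' (idx 2), next='b' -> output (2, 'b'), add 'ab' as idx 4
Step 5: w='b' (idx 1), next='b' -> output (1, 'b'), add 'bb' as idx 5
Step 6: w='aa' (idx 3), next='a' -> output (3, 'a'), add 'aaa' as idx 6
Step 7: w='b' (idx 1), next='a' -> output (1, 'a'), add 'ba' as idx 7


Encoded: [(0, 'b'), (0, 'a'), (2, 'a'), (2, 'b'), (1, 'b'), (3, 'a'), (1, 'a')]


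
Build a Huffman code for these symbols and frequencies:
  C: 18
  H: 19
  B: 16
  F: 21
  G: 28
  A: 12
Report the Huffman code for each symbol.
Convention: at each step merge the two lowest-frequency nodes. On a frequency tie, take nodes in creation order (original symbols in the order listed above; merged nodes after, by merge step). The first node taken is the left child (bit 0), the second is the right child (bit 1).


Huffman tree construction:
Step 1: Merge A(12) + B(16) = 28
Step 2: Merge C(18) + H(19) = 37
Step 3: Merge F(21) + G(28) = 49
Step 4: Merge (A+B)(28) + (C+H)(37) = 65
Step 5: Merge (F+G)(49) + ((A+B)+(C+H))(65) = 114
Read each symbol's code off the tree from the root (left child = 0, right child = 1).

Codes:
  C: 110 (length 3)
  H: 111 (length 3)
  B: 101 (length 3)
  F: 00 (length 2)
  G: 01 (length 2)
  A: 100 (length 3)
Average code length: 293/114 = 2.5702 bits/symbol


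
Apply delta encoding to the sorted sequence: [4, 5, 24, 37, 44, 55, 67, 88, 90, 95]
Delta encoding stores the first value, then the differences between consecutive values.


First value: 4
Deltas:
  5 - 4 = 1
  24 - 5 = 19
  37 - 24 = 13
  44 - 37 = 7
  55 - 44 = 11
  67 - 55 = 12
  88 - 67 = 21
  90 - 88 = 2
  95 - 90 = 5


Delta encoded: [4, 1, 19, 13, 7, 11, 12, 21, 2, 5]


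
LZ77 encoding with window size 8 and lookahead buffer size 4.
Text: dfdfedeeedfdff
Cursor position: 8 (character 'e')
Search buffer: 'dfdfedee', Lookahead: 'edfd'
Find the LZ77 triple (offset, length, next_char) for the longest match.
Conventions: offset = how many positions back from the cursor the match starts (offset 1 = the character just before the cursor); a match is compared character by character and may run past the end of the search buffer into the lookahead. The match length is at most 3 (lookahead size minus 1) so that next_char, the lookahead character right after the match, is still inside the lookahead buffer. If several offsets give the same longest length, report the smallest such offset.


Try each offset into the search buffer:
  offset=1 (pos 7, char 'e'): match length 1
  offset=2 (pos 6, char 'e'): match length 1
  offset=3 (pos 5, char 'd'): match length 0
  offset=4 (pos 4, char 'e'): match length 2
  offset=5 (pos 3, char 'f'): match length 0
  offset=6 (pos 2, char 'd'): match length 0
  offset=7 (pos 1, char 'f'): match length 0
  offset=8 (pos 0, char 'd'): match length 0
Longest match has length 2 at offset 4.
next_char = character at position 8 + 2 = 10 -> 'f'

Best match: offset=4, length=2 (matching 'ed' starting at position 4)
LZ77 triple: (4, 2, 'f')


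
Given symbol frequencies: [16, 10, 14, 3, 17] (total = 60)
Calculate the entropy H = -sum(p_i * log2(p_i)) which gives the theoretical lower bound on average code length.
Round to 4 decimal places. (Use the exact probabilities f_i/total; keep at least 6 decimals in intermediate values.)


Per-symbol terms -p_i * log2(p_i) with p_i = f_i/60:
  p = 16/60 = 0.266667: log2(p) = -1.906891, -p*log2(p) = 0.508504
  p = 10/60 = 0.166667: log2(p) = -2.584963, -p*log2(p) = 0.430827
  p = 14/60 = 0.233333: log2(p) = -2.099536, -p*log2(p) = 0.489892
  p = 3/60 = 0.050000: log2(p) = -4.321928, -p*log2(p) = 0.216096
  p = 17/60 = 0.283333: log2(p) = -1.819428, -p*log2(p) = 0.515505
H = 0.508504 + 0.430827 + 0.489892 + 0.216096 + 0.515505 = 2.160824

H = 2.1608 bits/symbol


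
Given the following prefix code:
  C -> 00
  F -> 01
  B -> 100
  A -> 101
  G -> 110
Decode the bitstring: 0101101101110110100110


Decoding step by step:
Bits 01 -> F
Bits 01 -> F
Bits 101 -> A
Bits 101 -> A
Bits 110 -> G
Bits 110 -> G
Bits 100 -> B
Bits 110 -> G


Decoded message: FFAAGGBG


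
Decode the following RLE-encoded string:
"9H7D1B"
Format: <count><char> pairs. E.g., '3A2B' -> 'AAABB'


Expanding each <count><char> pair:
  9H -> 'HHHHHHHHH'
  7D -> 'DDDDDDD'
  1B -> 'B'

Decoded = HHHHHHHHHDDDDDDDB


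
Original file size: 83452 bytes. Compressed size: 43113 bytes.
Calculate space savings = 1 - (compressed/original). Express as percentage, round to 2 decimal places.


ratio = compressed/original = 43113/83452 = 0.51662
savings = 1 - ratio = 1 - 0.51662 = 0.48338
as a percentage: 0.48338 * 100 = 48.34%

Space savings = 1 - 43113/83452 = 48.34%


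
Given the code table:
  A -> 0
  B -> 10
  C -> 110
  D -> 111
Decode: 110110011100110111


Decoding:
110 -> C
110 -> C
0 -> A
111 -> D
0 -> A
0 -> A
110 -> C
111 -> D


Result: CCADAACD


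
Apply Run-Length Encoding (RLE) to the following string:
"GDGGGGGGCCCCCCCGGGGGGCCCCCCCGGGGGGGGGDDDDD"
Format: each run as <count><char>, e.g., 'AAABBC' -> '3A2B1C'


Scanning runs left to right:
  i=0: run of 'G' x 1 -> '1G'
  i=1: run of 'D' x 1 -> '1D'
  i=2: run of 'G' x 6 -> '6G'
  i=8: run of 'C' x 7 -> '7C'
  i=15: run of 'G' x 6 -> '6G'
  i=21: run of 'C' x 7 -> '7C'
  i=28: run of 'G' x 9 -> '9G'
  i=37: run of 'D' x 5 -> '5D'

RLE = 1G1D6G7C6G7C9G5D


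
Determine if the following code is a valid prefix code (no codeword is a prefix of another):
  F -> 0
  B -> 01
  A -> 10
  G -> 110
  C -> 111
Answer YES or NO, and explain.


Checking each pair (does one codeword prefix another?):
  F='0' vs B='01': prefix -- VIOLATION

NO -- this is NOT a valid prefix code. F (0) is a prefix of B (01).


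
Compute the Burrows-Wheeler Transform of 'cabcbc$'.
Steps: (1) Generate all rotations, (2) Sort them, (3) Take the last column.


Rotations (sorted):
  0: $cabcbc -> last char: c
  1: abcbc$c -> last char: c
  2: bc$cabc -> last char: c
  3: bcbc$ca -> last char: a
  4: c$cabcb -> last char: b
  5: cabcbc$ -> last char: $
  6: cbc$cab -> last char: b


BWT = cccab$b


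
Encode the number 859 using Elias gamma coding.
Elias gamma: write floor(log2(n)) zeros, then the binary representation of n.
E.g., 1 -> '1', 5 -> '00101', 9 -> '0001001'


num_bits = floor(log2(859)) + 1 = 10
leading_zeros = num_bits - 1 = 9
binary(859) = 1101011011

Elias gamma(859) = '000000000' + '1101011011' = 0000000001101011011 (19 bits)


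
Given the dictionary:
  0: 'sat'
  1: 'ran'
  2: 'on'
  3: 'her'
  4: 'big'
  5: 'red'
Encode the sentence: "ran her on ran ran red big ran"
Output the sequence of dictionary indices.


Look up each word in the dictionary:
  'ran' -> 1
  'her' -> 3
  'on' -> 2
  'ran' -> 1
  'ran' -> 1
  'red' -> 5
  'big' -> 4
  'ran' -> 1

Encoded: [1, 3, 2, 1, 1, 5, 4, 1]


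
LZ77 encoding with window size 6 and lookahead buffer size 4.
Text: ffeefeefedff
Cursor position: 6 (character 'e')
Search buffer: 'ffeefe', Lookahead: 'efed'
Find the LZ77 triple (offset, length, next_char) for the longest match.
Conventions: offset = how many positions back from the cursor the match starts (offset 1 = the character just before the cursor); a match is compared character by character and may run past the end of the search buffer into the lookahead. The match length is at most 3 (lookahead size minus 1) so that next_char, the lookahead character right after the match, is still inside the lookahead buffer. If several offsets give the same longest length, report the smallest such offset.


Try each offset into the search buffer:
  offset=1 (pos 5, char 'e'): match length 1
  offset=2 (pos 4, char 'f'): match length 0
  offset=3 (pos 3, char 'e'): match length 3
  offset=4 (pos 2, char 'e'): match length 1
  offset=5 (pos 1, char 'f'): match length 0
  offset=6 (pos 0, char 'f'): match length 0
Longest match has length 3 at offset 3.
next_char = character at position 6 + 3 = 9 -> 'd'

Best match: offset=3, length=3 (matching 'efe' starting at position 3)
LZ77 triple: (3, 3, 'd')


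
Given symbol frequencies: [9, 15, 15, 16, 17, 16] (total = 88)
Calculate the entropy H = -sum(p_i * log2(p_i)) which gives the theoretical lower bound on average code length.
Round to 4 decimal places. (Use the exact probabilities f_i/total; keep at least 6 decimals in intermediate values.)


Per-symbol terms -p_i * log2(p_i) with p_i = f_i/88:
  p = 9/88 = 0.102273: log2(p) = -3.289507, -p*log2(p) = 0.336427
  p = 15/88 = 0.170455: log2(p) = -2.552541, -p*log2(p) = 0.435092
  p = 15/88 = 0.170455: log2(p) = -2.552541, -p*log2(p) = 0.435092
  p = 16/88 = 0.181818: log2(p) = -2.459432, -p*log2(p) = 0.447169
  p = 17/88 = 0.193182: log2(p) = -2.371969, -p*log2(p) = 0.458221
  p = 16/88 = 0.181818: log2(p) = -2.459432, -p*log2(p) = 0.447169
H = 0.336427 + 0.435092 + 0.435092 + 0.447169 + 0.458221 + 0.447169 = 2.559170

H = 2.5592 bits/symbol


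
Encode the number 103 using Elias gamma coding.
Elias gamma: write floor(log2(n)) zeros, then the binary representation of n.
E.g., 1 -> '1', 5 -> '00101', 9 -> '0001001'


num_bits = floor(log2(103)) + 1 = 7
leading_zeros = num_bits - 1 = 6
binary(103) = 1100111

Elias gamma(103) = '000000' + '1100111' = 0000001100111 (13 bits)


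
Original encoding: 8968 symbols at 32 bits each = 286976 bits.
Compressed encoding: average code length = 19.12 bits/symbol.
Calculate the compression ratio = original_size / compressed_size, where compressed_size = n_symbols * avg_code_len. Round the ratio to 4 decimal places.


original_size = n_symbols * orig_bits = 8968 * 32 = 286976 bits
compressed_size = n_symbols * avg_code_len = 8968 * 19.12 = 171468.16 bits
ratio = original_size / compressed_size = 286976 / 171468.16 = 1.6736

Compression ratio = 1.6736


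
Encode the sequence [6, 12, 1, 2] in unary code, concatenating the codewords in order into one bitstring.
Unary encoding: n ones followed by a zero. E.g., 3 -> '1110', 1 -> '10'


Encode each number as n ones followed by a terminating 0:
  6 -> 1111110 (7 bits)
  12 -> 1111111111110 (13 bits)
  1 -> 10 (2 bits)
  2 -> 110 (3 bits)
Total length = 7 + 13 + 2 + 3 = 25 bits.

Unary([6, 12, 1, 2]) = 1111110111111111111010110 (25 bits)


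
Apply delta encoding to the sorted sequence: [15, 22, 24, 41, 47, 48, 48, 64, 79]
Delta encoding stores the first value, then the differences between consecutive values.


First value: 15
Deltas:
  22 - 15 = 7
  24 - 22 = 2
  41 - 24 = 17
  47 - 41 = 6
  48 - 47 = 1
  48 - 48 = 0
  64 - 48 = 16
  79 - 64 = 15


Delta encoded: [15, 7, 2, 17, 6, 1, 0, 16, 15]


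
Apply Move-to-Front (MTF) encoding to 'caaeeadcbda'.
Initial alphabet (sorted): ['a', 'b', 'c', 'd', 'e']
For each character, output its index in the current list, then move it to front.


MTF encoding:
'c': index 2 in ['a', 'b', 'c', 'd', 'e'] -> ['c', 'a', 'b', 'd', 'e']
'a': index 1 in ['c', 'a', 'b', 'd', 'e'] -> ['a', 'c', 'b', 'd', 'e']
'a': index 0 in ['a', 'c', 'b', 'd', 'e'] -> ['a', 'c', 'b', 'd', 'e']
'e': index 4 in ['a', 'c', 'b', 'd', 'e'] -> ['e', 'a', 'c', 'b', 'd']
'e': index 0 in ['e', 'a', 'c', 'b', 'd'] -> ['e', 'a', 'c', 'b', 'd']
'a': index 1 in ['e', 'a', 'c', 'b', 'd'] -> ['a', 'e', 'c', 'b', 'd']
'd': index 4 in ['a', 'e', 'c', 'b', 'd'] -> ['d', 'a', 'e', 'c', 'b']
'c': index 3 in ['d', 'a', 'e', 'c', 'b'] -> ['c', 'd', 'a', 'e', 'b']
'b': index 4 in ['c', 'd', 'a', 'e', 'b'] -> ['b', 'c', 'd', 'a', 'e']
'd': index 2 in ['b', 'c', 'd', 'a', 'e'] -> ['d', 'b', 'c', 'a', 'e']
'a': index 3 in ['d', 'b', 'c', 'a', 'e'] -> ['a', 'd', 'b', 'c', 'e']


Output: [2, 1, 0, 4, 0, 1, 4, 3, 4, 2, 3]


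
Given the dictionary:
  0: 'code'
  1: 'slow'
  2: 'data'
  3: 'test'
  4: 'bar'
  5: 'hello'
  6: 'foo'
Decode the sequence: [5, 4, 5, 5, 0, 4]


Look up each index in the dictionary:
  5 -> 'hello'
  4 -> 'bar'
  5 -> 'hello'
  5 -> 'hello'
  0 -> 'code'
  4 -> 'bar'

Decoded: "hello bar hello hello code bar"


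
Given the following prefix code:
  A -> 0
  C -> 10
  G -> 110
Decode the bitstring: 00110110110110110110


Decoding step by step:
Bits 0 -> A
Bits 0 -> A
Bits 110 -> G
Bits 110 -> G
Bits 110 -> G
Bits 110 -> G
Bits 110 -> G
Bits 110 -> G


Decoded message: AAGGGGGG


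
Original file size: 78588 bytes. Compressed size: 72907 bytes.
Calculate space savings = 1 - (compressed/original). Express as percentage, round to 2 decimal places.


ratio = compressed/original = 72907/78588 = 0.927712
savings = 1 - ratio = 1 - 0.927712 = 0.072288
as a percentage: 0.072288 * 100 = 7.23%

Space savings = 1 - 72907/78588 = 7.23%


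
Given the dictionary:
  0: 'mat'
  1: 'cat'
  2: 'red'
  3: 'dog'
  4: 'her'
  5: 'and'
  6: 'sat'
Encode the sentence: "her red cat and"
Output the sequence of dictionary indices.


Look up each word in the dictionary:
  'her' -> 4
  'red' -> 2
  'cat' -> 1
  'and' -> 5

Encoded: [4, 2, 1, 5]


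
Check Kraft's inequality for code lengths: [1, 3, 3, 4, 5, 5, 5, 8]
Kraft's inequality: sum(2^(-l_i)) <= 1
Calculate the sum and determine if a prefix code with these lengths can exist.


Sum = 2^(-1) + 2^(-3) + 2^(-3) + 2^(-4) + 2^(-5) + 2^(-5) + 2^(-5) + 2^(-8)
    = 0.5 + 0.125 + 0.125 + 0.0625 + 0.03125 + 0.03125 + 0.03125 + 0.00390625
    = 233/256 = 0.91015625
Since 0.91015625 <= 1, Kraft's inequality IS satisfied.
A prefix code with these lengths CAN exist.

Kraft sum = 0.91015625. Satisfied.


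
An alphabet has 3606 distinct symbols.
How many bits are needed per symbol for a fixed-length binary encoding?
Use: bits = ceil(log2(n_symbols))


log2(3606) = 11.8162
Bracket: 2^11 = 2048 < 3606 <= 2^12 = 4096
So ceil(log2(3606)) = 12

bits = ceil(log2(3606)) = ceil(11.8162) = 12 bits


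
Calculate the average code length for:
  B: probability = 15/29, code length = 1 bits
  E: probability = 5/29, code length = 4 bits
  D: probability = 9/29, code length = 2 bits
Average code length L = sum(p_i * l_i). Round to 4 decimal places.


Weighted contributions p_i * l_i:
  B: (15/29) * 1 = 15/29
  E: (5/29) * 4 = 20/29
  D: (9/29) * 2 = 18/29
Sum = (15 + 20 + 18)/29 = 53/29

L = 53/29 = 1.8276 bits/symbol


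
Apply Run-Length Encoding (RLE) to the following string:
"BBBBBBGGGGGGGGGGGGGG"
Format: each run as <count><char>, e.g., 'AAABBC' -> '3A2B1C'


Scanning runs left to right:
  i=0: run of 'B' x 6 -> '6B'
  i=6: run of 'G' x 14 -> '14G'

RLE = 6B14G


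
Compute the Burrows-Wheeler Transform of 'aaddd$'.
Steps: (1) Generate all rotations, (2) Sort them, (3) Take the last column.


Rotations (sorted):
  0: $aaddd -> last char: d
  1: aaddd$ -> last char: $
  2: addd$a -> last char: a
  3: d$aadd -> last char: d
  4: dd$aad -> last char: d
  5: ddd$aa -> last char: a


BWT = d$adda


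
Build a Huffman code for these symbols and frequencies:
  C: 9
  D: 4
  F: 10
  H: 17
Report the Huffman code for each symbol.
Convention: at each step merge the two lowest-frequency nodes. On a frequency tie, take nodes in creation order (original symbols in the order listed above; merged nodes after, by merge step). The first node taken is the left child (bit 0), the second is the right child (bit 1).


Huffman tree construction:
Step 1: Merge D(4) + C(9) = 13
Step 2: Merge F(10) + (D+C)(13) = 23
Step 3: Merge H(17) + (F+(D+C))(23) = 40
Read each symbol's code off the tree from the root (left child = 0, right child = 1).

Codes:
  C: 111 (length 3)
  D: 110 (length 3)
  F: 10 (length 2)
  H: 0 (length 1)
Average code length: 76/40 = 1.9000 bits/symbol


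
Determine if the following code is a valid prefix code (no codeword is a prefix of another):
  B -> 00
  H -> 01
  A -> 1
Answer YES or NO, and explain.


Checking each pair (does one codeword prefix another?):
  B='00' vs H='01': no prefix
  B='00' vs A='1': no prefix
  H='01' vs B='00': no prefix
  H='01' vs A='1': no prefix
  A='1' vs B='00': no prefix
  A='1' vs H='01': no prefix
No violation found over all pairs.

YES -- this is a valid prefix code. No codeword is a prefix of any other codeword.


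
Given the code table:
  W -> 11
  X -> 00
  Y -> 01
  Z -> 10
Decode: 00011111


Decoding:
00 -> X
01 -> Y
11 -> W
11 -> W


Result: XYWW


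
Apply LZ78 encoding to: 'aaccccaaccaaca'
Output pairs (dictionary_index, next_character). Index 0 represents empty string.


LZ78 encoding steps:
Dictionary: {0: ''}
Step 1: w='' (idx 0), next='a' -> output (0, 'a'), add 'a' as idx 1
Step 2: w='a' (idx 1), next='c' -> output (1, 'c'), add 'ac' as idx 2
Step 3: w='' (idx 0), next='c' -> output (0, 'c'), add 'c' as idx 3
Step 4: w='c' (idx 3), next='c' -> output (3, 'c'), add 'cc' as idx 4
Step 5: w='a' (idx 1), next='a' -> output (1, 'a'), add 'aa' as idx 5
Step 6: w='cc' (idx 4), next='a' -> output (4, 'a'), add 'cca' as idx 6
Step 7: w='ac' (idx 2), next='a' -> output (2, 'a'), add 'aca' as idx 7


Encoded: [(0, 'a'), (1, 'c'), (0, 'c'), (3, 'c'), (1, 'a'), (4, 'a'), (2, 'a')]
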